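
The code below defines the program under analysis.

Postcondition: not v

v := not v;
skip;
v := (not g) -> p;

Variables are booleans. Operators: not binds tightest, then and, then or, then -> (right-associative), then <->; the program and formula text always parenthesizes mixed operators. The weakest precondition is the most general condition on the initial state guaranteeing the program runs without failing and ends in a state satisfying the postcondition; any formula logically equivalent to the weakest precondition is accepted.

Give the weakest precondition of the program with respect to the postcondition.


Working backward. After the program, not v must hold.
Before v := (not g) -> p: not ((not g) -> p)
Before skip: not ((not g) -> p)
Before v := not v: not ((not g) -> p)
Answer: WP = not ((not g) -> p)


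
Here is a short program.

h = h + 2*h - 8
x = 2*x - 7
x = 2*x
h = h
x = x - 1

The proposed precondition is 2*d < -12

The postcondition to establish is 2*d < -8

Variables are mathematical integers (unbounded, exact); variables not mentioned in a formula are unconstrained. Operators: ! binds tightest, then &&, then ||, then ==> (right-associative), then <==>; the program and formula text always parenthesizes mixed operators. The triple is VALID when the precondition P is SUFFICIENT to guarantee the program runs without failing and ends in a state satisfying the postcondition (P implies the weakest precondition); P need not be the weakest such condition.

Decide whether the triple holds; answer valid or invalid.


Working backward. After the program, 2*d < -8 must hold.
Before x := x - 1: 2*d < -8
Before h := h: 2*d < -8
Before x := 2*x: 2*d < -8
Before x := 2*x - 7: 2*d < -8
Before h := h + 2*h - 8: 2*d < -8
The weakest precondition is 2*d < -8.
Check whether 2*d < -12 implies it.
Every state satisfying the precondition satisfies the weakest precondition: the implication holds.
Answer: valid


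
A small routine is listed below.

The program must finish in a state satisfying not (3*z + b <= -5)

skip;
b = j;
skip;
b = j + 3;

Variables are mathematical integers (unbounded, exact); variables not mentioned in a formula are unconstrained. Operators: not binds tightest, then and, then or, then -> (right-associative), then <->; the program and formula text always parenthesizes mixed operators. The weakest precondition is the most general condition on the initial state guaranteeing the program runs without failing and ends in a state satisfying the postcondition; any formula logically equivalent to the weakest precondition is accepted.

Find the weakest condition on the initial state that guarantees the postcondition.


Working backward. After the program, the postcondition not (3*z + b <= -5) must hold; in canonical form it is not (b + 3*z <= -5).
Before b := j + 3: not (j + 3*z <= -8)
Before skip: not (j + 3*z <= -8)
Before b := j: not (j + 3*z <= -8)
Before skip: not (j + 3*z <= -8)
Answer: WP = not (j + 3*z <= -8)


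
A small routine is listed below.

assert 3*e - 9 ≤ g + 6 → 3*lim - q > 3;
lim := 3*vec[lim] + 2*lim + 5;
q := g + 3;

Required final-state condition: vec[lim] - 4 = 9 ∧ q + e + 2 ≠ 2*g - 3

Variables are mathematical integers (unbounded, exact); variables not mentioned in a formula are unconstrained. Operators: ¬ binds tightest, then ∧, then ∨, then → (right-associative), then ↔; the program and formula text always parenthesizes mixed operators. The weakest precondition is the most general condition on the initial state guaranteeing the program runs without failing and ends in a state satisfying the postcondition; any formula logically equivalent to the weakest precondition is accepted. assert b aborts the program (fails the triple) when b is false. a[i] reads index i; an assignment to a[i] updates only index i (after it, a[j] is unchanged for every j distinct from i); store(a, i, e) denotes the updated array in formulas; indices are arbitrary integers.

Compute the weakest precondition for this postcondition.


Working backward. After the program, the postcondition vec[lim] - 4 = 9 ∧ q + e + 2 ≠ 2*g - 3 must hold; in canonical form it is vec[lim] = 13 ∧ e + q ≠ 2*g - 5.
Before q := g + 3: vec[lim] = 13 ∧ e ≠ g - 8
Before lim := 3*vec[lim] + 2*lim + 5: vec[3*vec[lim] + 2*lim + 5] = 13 ∧ e ≠ g - 8
Before assert 3*e - 9 ≤ g + 6 → 3*lim - q > 3: (3*e ≤ g + 15 → 3*lim > q + 3) ∧ vec[3*vec[lim] + 2*lim + 5] = 13 ∧ e ≠ g - 8
Answer: WP = (3*e ≤ g + 15 → 3*lim > q + 3) ∧ vec[3*vec[lim] + 2*lim + 5] = 13 ∧ e ≠ g - 8


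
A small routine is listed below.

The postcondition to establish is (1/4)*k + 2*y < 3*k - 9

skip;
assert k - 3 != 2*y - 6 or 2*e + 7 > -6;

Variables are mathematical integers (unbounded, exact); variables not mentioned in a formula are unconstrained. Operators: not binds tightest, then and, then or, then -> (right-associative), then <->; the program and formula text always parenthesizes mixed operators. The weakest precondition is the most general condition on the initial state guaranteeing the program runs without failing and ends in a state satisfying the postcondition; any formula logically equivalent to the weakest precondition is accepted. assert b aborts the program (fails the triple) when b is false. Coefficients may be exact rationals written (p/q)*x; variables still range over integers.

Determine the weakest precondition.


Working backward. After the program, the postcondition (1/4)*k + 2*y < 3*k - 9 must hold; in canonical form it is 2*y < (11/4)*k - 9.
Before assert k - 3 != 2*y - 6 or 2*e + 7 > -6: (k != 2*y - 3 or 2*e > -13) and 2*y < (11/4)*k - 9
Before skip: (k != 2*y - 3 or 2*e > -13) and 2*y < (11/4)*k - 9
Answer: WP = (k != 2*y - 3 or 2*e > -13) and 2*y < (11/4)*k - 9


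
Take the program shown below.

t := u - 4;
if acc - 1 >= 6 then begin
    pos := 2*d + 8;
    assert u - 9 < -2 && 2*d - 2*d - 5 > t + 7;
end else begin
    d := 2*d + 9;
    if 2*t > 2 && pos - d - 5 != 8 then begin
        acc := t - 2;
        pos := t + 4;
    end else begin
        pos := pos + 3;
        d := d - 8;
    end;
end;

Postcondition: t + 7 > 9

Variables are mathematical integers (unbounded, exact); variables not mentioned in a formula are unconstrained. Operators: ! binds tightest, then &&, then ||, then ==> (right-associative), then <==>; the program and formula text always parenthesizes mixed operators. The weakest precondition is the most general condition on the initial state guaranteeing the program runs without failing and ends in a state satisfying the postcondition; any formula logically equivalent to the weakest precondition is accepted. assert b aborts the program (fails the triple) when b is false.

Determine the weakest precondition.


Working backward. After the program, the postcondition t + 7 > 9 must hold; in canonical form it is t > 2.
Then branch requires u < 7 && t < -12 && t > 2; else branch requires ((2*t > 2 && pos != 2*d + 22) ==> t > 2) && ((!(2*t > 2 && pos != 2*d + 22)) ==> t > 2).
Before the if: (acc >= 7 ==> (u < 7 && t < -12 && t > 2)) && ((!(acc >= 7)) ==> (((2*t > 2 && pos != 2*d + 22) ==> t > 2) && ((!(2*t > 2 && pos != 2*d + 22)) ==> t > 2)))
Before t := u - 4: (acc >= 7 ==> (u < 7 && u < -8 && u > 6)) && ((!(acc >= 7)) ==> (((2*u > 10 && pos != 2*d + 22) ==> u > 6) && ((!(2*u > 10 && pos != 2*d + 22)) ==> u > 6)))
Answer: WP = (acc >= 7 ==> (u < 7 && u < -8 && u > 6)) && ((!(acc >= 7)) ==> (((2*u > 10 && pos != 2*d + 22) ==> u > 6) && ((!(2*u > 10 && pos != 2*d + 22)) ==> u > 6)))


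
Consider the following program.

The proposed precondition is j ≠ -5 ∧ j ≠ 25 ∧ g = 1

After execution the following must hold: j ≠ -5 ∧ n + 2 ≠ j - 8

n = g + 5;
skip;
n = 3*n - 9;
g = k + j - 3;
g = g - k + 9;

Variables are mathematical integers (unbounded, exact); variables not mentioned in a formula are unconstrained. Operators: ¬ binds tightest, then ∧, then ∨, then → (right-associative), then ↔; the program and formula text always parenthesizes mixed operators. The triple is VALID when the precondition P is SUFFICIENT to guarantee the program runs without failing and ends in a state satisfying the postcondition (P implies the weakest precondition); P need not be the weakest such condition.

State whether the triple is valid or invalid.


Working backward. After the program, the postcondition j ≠ -5 ∧ n + 2 ≠ j - 8 must hold; in canonical form it is j ≠ -5 ∧ n ≠ j - 10.
Before g := g - k + 9: j ≠ -5 ∧ n ≠ j - 10
Before g := k + j - 3: j ≠ -5 ∧ n ≠ j - 10
Before n := 3*n - 9: j ≠ -5 ∧ 3*n ≠ j - 1
Before skip: j ≠ -5 ∧ 3*n ≠ j - 1
Before n := g + 5: j ≠ -5 ∧ 3*g ≠ j - 16
The weakest precondition is j ≠ -5 ∧ 3*g ≠ j - 16.
Check whether j ≠ -5 ∧ j ≠ 25 ∧ g = 1 implies it.
Countermodel: at the initial state g = 1, j = 19, the precondition holds but the weakest precondition fails.
Answer: invalid


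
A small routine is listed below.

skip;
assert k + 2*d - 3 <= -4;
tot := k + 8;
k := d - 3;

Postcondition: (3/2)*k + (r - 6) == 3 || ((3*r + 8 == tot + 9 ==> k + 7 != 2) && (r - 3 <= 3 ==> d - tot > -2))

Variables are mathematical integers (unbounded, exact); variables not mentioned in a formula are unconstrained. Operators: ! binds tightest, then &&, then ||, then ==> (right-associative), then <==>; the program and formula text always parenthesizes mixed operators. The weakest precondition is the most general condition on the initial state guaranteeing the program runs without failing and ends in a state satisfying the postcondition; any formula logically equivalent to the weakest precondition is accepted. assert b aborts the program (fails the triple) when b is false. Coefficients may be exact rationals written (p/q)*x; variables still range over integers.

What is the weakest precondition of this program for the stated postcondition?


Working backward. After the program, the postcondition (3/2)*k + (r - 6) == 3 || ((3*r + 8 == tot + 9 ==> k + 7 != 2) && (r - 3 <= 3 ==> d - tot > -2)) must hold; in canonical form it is (3/2)*k + r == 9 || ((3*r == tot + 1 ==> k != -5) && (r <= 6 ==> d > tot - 2)).
Before k := d - 3: (3/2)*d + r == 27/2 || ((3*r == tot + 1 ==> d != -2) && (r <= 6 ==> d > tot - 2))
Before tot := k + 8: (3/2)*d + r == 27/2 || ((3*r == k + 9 ==> d != -2) && (r <= 6 ==> d > k + 6))
Before assert k + 2*d - 3 <= -4: 2*d + k <= -1 && ((3/2)*d + r == 27/2 || ((3*r == k + 9 ==> d != -2) && (r <= 6 ==> d > k + 6)))
Before skip: 2*d + k <= -1 && ((3/2)*d + r == 27/2 || ((3*r == k + 9 ==> d != -2) && (r <= 6 ==> d > k + 6)))
Answer: WP = 2*d + k <= -1 && ((3/2)*d + r == 27/2 || ((3*r == k + 9 ==> d != -2) && (r <= 6 ==> d > k + 6)))


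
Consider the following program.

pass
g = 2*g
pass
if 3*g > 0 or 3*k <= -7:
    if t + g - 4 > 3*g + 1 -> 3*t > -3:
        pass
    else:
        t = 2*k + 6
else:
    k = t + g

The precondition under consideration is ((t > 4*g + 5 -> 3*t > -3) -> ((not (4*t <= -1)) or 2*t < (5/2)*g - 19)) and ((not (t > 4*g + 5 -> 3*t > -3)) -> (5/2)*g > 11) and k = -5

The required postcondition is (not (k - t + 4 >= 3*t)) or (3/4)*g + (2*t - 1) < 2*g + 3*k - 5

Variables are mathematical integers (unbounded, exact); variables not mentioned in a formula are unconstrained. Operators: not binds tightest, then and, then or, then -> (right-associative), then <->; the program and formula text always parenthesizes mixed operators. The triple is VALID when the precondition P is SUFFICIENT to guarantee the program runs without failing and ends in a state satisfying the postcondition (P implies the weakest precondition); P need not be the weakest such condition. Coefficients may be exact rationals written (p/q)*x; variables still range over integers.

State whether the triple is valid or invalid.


Working backward. After the program, the postcondition (not (k - t + 4 >= 3*t)) or (3/4)*g + (2*t - 1) < 2*g + 3*k - 5 must hold; in canonical form it is (not (k >= 4*t - 4)) or 2*t < (5/4)*g + 3*k - 4.
Then branch requires ((t > 2*g + 5 -> 3*t > -3) -> ((not (k >= 4*t - 4)) or 2*t < (5/4)*g + 3*k - 4)) and ((not (t > 2*g + 5 -> 3*t > -3)) -> ((not (7*k <= -20)) or k < (5/4)*g - 16)); else branch requires (not (g >= 3*t - 4)) or (17/4)*g + t > 4.
Before the if: ((3*g > 0 or 3*k <= -7) -> (((t > 2*g + 5 -> 3*t > -3) -> ((not (k >= 4*t - 4)) or 2*t < (5/4)*g + 3*k - 4)) and ((not (t > 2*g + 5 -> 3*t > -3)) -> ((not (7*k <= -20)) or k < (5/4)*g - 16)))) and ((not (3*g > 0 or 3*k <= -7)) -> ((not (g >= 3*t - 4)) or (17/4)*g + t > 4))
Before skip: ((3*g > 0 or 3*k <= -7) -> (((t > 2*g + 5 -> 3*t > -3) -> ((not (k >= 4*t - 4)) or 2*t < (5/4)*g + 3*k - 4)) and ((not (t > 2*g + 5 -> 3*t > -3)) -> ((not (7*k <= -20)) or k < (5/4)*g - 16)))) and ((not (3*g > 0 or 3*k <= -7)) -> ((not (g >= 3*t - 4)) or (17/4)*g + t > 4))
Before g := 2*g: ((6*g > 0 or 3*k <= -7) -> (((t > 4*g + 5 -> 3*t > -3) -> ((not (k >= 4*t - 4)) or 2*t < (5/2)*g + 3*k - 4)) and ((not (t > 4*g + 5 -> 3*t > -3)) -> ((not (7*k <= -20)) or k < (5/2)*g - 16)))) and ((not (6*g > 0 or 3*k <= -7)) -> ((not (2*g >= 3*t - 4)) or (17/2)*g + t > 4))
Before skip: ((6*g > 0 or 3*k <= -7) -> (((t > 4*g + 5 -> 3*t > -3) -> ((not (k >= 4*t - 4)) or 2*t < (5/2)*g + 3*k - 4)) and ((not (t > 4*g + 5 -> 3*t > -3)) -> ((not (7*k <= -20)) or k < (5/2)*g - 16)))) and ((not (6*g > 0 or 3*k <= -7)) -> ((not (2*g >= 3*t - 4)) or (17/2)*g + t > 4))
The weakest precondition is ((6*g > 0 or 3*k <= -7) -> (((t > 4*g + 5 -> 3*t > -3) -> ((not (k >= 4*t - 4)) or 2*t < (5/2)*g + 3*k - 4)) and ((not (t > 4*g + 5 -> 3*t > -3)) -> ((not (7*k <= -20)) or k < (5/2)*g - 16)))) and ((not (6*g > 0 or 3*k <= -7)) -> ((not (2*g >= 3*t - 4)) or (17/2)*g + t > 4)).
Check whether ((t > 4*g + 5 -> 3*t > -3) -> ((not (4*t <= -1)) or 2*t < (5/2)*g - 19)) and ((not (t > 4*g + 5 -> 3*t > -3)) -> (5/2)*g > 11) and k = -5 implies it.
Every state satisfying the precondition satisfies the weakest precondition: the implication holds.
Answer: valid


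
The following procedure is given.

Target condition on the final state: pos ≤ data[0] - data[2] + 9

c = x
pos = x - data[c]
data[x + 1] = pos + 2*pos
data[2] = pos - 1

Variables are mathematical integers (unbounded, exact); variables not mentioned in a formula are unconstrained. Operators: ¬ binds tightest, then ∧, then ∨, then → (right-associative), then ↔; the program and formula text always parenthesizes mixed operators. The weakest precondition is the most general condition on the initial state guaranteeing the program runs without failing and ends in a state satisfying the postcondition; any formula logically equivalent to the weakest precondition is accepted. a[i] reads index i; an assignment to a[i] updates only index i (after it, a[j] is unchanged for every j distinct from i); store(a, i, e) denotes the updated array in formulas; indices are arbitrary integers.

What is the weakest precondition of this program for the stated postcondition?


Working backward. After the program, the postcondition pos ≤ data[0] - data[2] + 9 must hold; in canonical form it is data[2] + pos ≤ data[0] + 9.
Before data[2] := pos - 1: 2*pos ≤ data[0] + 10
Before data[x + 1] := pos + 2*pos: 2*pos ≤ store(data, x + 1, 3*pos)[0] + 10
Before pos := x - data[c]: 2*x ≤ 2*data[c] + store(data, x + 1, -3*data[c] + 3*x)[0] + 10
Before c := x: 2*x ≤ 2*data[x] + store(data, x + 1, -3*data[x] + 3*x)[0] + 10
Answer: WP = 2*x ≤ 2*data[x] + store(data, x + 1, -3*data[x] + 3*x)[0] + 10


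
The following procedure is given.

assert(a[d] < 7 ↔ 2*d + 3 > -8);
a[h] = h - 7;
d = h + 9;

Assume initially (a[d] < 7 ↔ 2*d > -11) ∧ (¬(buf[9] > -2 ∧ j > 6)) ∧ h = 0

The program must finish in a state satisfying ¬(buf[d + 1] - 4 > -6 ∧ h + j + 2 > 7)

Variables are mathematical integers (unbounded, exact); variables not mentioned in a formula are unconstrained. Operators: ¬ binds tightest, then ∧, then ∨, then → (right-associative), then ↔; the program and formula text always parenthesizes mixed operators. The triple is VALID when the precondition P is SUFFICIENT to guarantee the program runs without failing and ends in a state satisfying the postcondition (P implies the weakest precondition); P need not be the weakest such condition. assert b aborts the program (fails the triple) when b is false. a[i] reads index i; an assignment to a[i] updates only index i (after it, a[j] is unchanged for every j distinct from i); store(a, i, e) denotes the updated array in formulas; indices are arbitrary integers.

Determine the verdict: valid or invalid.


Working backward. After the program, the postcondition ¬(buf[d + 1] - 4 > -6 ∧ h + j + 2 > 7) must hold; in canonical form it is ¬(buf[d + 1] > -2 ∧ h + j > 5).
Before d := h + 9: ¬(buf[h + 10] > -2 ∧ h + j > 5)
Before a[h] := h - 7: ¬(buf[h + 10] > -2 ∧ h + j > 5)
Before assert a[d] < 7 ↔ 2*d + 3 > -8: (a[d] < 7 ↔ 2*d > -11) ∧ (¬(buf[h + 10] > -2 ∧ h + j > 5))
The weakest precondition is (a[d] < 7 ↔ 2*d > -11) ∧ (¬(buf[h + 10] > -2 ∧ h + j > 5)).
Check whether (a[d] < 7 ↔ 2*d > -11) ∧ (¬(buf[9] > -2 ∧ j > 6)) ∧ h = 0 implies it.
Countermodel: at the initial state a = {[-5] = 6, [9] = 6, [10] = 6, elsewhere 6}, buf = {[-5] = -2, [9] = -2, [10] = 0, elsewhere -2}, d = -5, h = 0, j = 6, the precondition holds but the weakest precondition fails.
Answer: invalid


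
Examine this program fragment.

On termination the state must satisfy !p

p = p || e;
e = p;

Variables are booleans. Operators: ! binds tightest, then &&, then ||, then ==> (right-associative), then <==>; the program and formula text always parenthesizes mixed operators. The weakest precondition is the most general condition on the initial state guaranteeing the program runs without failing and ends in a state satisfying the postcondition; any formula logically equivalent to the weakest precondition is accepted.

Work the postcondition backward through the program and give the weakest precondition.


Working backward. After the program, !p must hold.
Before e := p: !p
Before p := p || e: !(p || e)
Answer: WP = !(p || e)


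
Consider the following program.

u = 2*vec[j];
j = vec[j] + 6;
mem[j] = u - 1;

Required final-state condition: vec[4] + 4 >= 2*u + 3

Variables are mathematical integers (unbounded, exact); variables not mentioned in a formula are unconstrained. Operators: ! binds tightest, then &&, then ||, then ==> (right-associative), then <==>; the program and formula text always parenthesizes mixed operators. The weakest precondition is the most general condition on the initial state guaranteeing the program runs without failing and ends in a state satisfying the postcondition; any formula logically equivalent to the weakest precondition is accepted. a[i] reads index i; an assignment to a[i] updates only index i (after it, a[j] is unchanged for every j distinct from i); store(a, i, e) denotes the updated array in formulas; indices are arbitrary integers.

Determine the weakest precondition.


Working backward. After the program, the postcondition vec[4] + 4 >= 2*u + 3 must hold; in canonical form it is vec[4] >= 2*u - 1.
Before mem[j] := u - 1: vec[4] >= 2*u - 1
Before j := vec[j] + 6: vec[4] >= 2*u - 1
Before u := 2*vec[j]: vec[4] >= 4*vec[j] - 1
Answer: WP = vec[4] >= 4*vec[j] - 1


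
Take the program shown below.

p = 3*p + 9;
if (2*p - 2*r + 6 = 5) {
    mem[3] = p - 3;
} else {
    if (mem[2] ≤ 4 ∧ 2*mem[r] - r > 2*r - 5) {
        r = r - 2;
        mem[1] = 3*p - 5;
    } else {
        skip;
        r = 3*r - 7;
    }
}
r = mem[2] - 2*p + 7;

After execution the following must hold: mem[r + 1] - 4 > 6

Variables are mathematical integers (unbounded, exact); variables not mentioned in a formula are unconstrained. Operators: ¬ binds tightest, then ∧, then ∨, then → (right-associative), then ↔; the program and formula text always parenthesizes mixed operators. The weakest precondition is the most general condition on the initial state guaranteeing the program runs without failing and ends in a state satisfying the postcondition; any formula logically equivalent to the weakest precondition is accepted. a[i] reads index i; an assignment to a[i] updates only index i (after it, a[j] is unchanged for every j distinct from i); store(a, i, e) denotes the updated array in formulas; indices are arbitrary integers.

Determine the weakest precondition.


Working backward. After the program, the postcondition mem[r + 1] - 4 > 6 must hold; in canonical form it is mem[r + 1] > 10.
Before r := mem[2] - 2*p + 7: mem[mem[2] - 2*p + 8] > 10
Then branch requires store(mem, 3, p - 3)[mem[2] - 2*p + 8] > 10; else branch requires ((mem[2] ≤ 4 ∧ 2*mem[r] > 3*r - 5) → store(mem, 1, 3*p - 5)[mem[2] - 2*p + 8] > 10) ∧ ((¬(mem[2] ≤ 4 ∧ 2*mem[r] > 3*r - 5)) → mem[mem[2] - 2*p + 8] > 10).
Before the if: (2*p = 2*r - 1 → store(mem, 3, p - 3)[mem[2] - 2*p + 8] > 10) ∧ ((¬(2*p = 2*r - 1)) → (((mem[2] ≤ 4 ∧ 2*mem[r] > 3*r - 5) → store(mem, 1, 3*p - 5)[mem[2] - 2*p + 8] > 10) ∧ ((¬(mem[2] ≤ 4 ∧ 2*mem[r] > 3*r - 5)) → mem[mem[2] - 2*p + 8] > 10)))
Before p := 3*p + 9: (6*p = 2*r - 19 → store(mem, 3, 3*p + 6)[mem[2] - 6*p - 10] > 10) ∧ ((¬(6*p = 2*r - 19)) → (((mem[2] ≤ 4 ∧ 2*mem[r] > 3*r - 5) → store(mem, 1, 9*p + 22)[mem[2] - 6*p - 10] > 10) ∧ ((¬(mem[2] ≤ 4 ∧ 2*mem[r] > 3*r - 5)) → mem[mem[2] - 6*p - 10] > 10)))
Answer: WP = (6*p = 2*r - 19 → store(mem, 3, 3*p + 6)[mem[2] - 6*p - 10] > 10) ∧ ((¬(6*p = 2*r - 19)) → (((mem[2] ≤ 4 ∧ 2*mem[r] > 3*r - 5) → store(mem, 1, 9*p + 22)[mem[2] - 6*p - 10] > 10) ∧ ((¬(mem[2] ≤ 4 ∧ 2*mem[r] > 3*r - 5)) → mem[mem[2] - 6*p - 10] > 10)))


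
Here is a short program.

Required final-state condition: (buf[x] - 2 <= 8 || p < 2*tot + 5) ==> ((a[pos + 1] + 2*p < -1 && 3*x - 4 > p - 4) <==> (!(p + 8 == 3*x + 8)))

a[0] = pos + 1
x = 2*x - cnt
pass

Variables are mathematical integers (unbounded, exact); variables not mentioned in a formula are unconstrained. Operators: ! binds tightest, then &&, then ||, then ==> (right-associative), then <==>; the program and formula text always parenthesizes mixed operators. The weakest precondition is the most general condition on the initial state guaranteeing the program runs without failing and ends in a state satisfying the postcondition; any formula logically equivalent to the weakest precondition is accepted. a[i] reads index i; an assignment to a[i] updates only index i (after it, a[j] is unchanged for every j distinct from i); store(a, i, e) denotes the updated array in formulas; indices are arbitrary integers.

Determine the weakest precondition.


Working backward. After the program, the postcondition (buf[x] - 2 <= 8 || p < 2*tot + 5) ==> ((a[pos + 1] + 2*p < -1 && 3*x - 4 > p - 4) <==> (!(p + 8 == 3*x + 8))) must hold; in canonical form it is (buf[x] <= 10 || p < 2*tot + 5) ==> ((a[pos + 1] + 2*p < -1 && 3*x > p) <==> (!(p == 3*x))).
Before skip: (buf[x] <= 10 || p < 2*tot + 5) ==> ((a[pos + 1] + 2*p < -1 && 3*x > p) <==> (!(p == 3*x)))
Before x := 2*x - cnt: (buf[-cnt + 2*x] <= 10 || p < 2*tot + 5) ==> ((a[pos + 1] + 2*p < -1 && 6*x > 3*cnt + p) <==> (!(3*cnt + p == 6*x)))
Before a[0] := pos + 1: (buf[-cnt + 2*x] <= 10 || p < 2*tot + 5) ==> ((store(a, 0, pos + 1)[pos + 1] + 2*p < -1 && 6*x > 3*cnt + p) <==> (!(3*cnt + p == 6*x)))
Answer: WP = (buf[-cnt + 2*x] <= 10 || p < 2*tot + 5) ==> ((store(a, 0, pos + 1)[pos + 1] + 2*p < -1 && 6*x > 3*cnt + p) <==> (!(3*cnt + p == 6*x)))


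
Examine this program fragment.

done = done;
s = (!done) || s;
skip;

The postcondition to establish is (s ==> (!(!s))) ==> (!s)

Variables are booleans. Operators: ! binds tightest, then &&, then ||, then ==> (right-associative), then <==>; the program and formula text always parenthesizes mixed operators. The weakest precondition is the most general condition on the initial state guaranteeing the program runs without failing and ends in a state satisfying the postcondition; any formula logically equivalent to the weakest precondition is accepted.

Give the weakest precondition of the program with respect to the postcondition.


Working backward. After the program, the postcondition (s ==> (!(!s))) ==> (!s) must hold; in canonical form it is !s.
Before skip: !s
Before s := (!done) || s: !((!done) || s)
Before done := done: !((!done) || s)
Answer: WP = !((!done) || s)


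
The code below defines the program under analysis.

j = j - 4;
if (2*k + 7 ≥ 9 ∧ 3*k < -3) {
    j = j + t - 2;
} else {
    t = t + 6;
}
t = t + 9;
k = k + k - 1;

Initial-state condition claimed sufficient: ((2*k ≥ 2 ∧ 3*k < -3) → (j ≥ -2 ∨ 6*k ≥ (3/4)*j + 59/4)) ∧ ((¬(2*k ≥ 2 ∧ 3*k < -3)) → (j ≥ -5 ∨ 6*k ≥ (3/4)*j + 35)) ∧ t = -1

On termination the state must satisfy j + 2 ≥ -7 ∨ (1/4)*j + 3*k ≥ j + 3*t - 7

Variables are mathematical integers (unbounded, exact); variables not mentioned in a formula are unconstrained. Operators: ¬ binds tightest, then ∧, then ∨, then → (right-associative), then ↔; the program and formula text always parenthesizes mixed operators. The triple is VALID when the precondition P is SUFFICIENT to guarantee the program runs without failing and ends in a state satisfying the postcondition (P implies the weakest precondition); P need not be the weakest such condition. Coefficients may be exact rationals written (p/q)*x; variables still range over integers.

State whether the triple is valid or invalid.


Working backward. After the program, the postcondition j + 2 ≥ -7 ∨ (1/4)*j + 3*k ≥ j + 3*t - 7 must hold; in canonical form it is j ≥ -9 ∨ 3*k ≥ (3/4)*j + 3*t - 7.
Before k := k + k - 1: j ≥ -9 ∨ 6*k ≥ (3/4)*j + 3*t - 4
Before t := t + 9: j ≥ -9 ∨ 6*k ≥ (3/4)*j + 3*t + 23
Then branch requires j + t ≥ -7 ∨ 6*k ≥ (3/4)*j + (15/4)*t + 43/2; else branch requires j ≥ -9 ∨ 6*k ≥ (3/4)*j + 3*t + 41.
Before the if: ((2*k ≥ 2 ∧ 3*k < -3) → (j + t ≥ -7 ∨ 6*k ≥ (3/4)*j + (15/4)*t + 43/2)) ∧ ((¬(2*k ≥ 2 ∧ 3*k < -3)) → (j ≥ -9 ∨ 6*k ≥ (3/4)*j + 3*t + 41))
Before j := j - 4: ((2*k ≥ 2 ∧ 3*k < -3) → (j + t ≥ -3 ∨ 6*k ≥ (3/4)*j + (15/4)*t + 37/2)) ∧ ((¬(2*k ≥ 2 ∧ 3*k < -3)) → (j ≥ -5 ∨ 6*k ≥ (3/4)*j + 3*t + 38))
The weakest precondition is ((2*k ≥ 2 ∧ 3*k < -3) → (j + t ≥ -3 ∨ 6*k ≥ (3/4)*j + (15/4)*t + 37/2)) ∧ ((¬(2*k ≥ 2 ∧ 3*k < -3)) → (j ≥ -5 ∨ 6*k ≥ (3/4)*j + 3*t + 38)).
Check whether ((2*k ≥ 2 ∧ 3*k < -3) → (j ≥ -2 ∨ 6*k ≥ (3/4)*j + 59/4)) ∧ ((¬(2*k ≥ 2 ∧ 3*k < -3)) → (j ≥ -5 ∨ 6*k ≥ (3/4)*j + 35)) ∧ t = -1 implies it.
Every state satisfying the precondition satisfies the weakest precondition: the implication holds.
Answer: valid


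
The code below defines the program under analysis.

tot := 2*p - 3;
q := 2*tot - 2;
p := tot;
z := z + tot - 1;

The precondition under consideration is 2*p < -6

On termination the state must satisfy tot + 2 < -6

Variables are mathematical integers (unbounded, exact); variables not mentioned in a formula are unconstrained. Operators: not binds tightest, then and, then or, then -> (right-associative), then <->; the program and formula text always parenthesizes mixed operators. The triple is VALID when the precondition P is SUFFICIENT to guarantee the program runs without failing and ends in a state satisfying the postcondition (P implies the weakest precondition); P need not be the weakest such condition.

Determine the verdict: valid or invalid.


Working backward. After the program, the postcondition tot + 2 < -6 must hold; in canonical form it is tot < -8.
Before z := z + tot - 1: tot < -8
Before p := tot: tot < -8
Before q := 2*tot - 2: tot < -8
Before tot := 2*p - 3: 2*p < -5
The weakest precondition is 2*p < -5.
Check whether 2*p < -6 implies it.
Every state satisfying the precondition satisfies the weakest precondition: the implication holds.
Answer: valid


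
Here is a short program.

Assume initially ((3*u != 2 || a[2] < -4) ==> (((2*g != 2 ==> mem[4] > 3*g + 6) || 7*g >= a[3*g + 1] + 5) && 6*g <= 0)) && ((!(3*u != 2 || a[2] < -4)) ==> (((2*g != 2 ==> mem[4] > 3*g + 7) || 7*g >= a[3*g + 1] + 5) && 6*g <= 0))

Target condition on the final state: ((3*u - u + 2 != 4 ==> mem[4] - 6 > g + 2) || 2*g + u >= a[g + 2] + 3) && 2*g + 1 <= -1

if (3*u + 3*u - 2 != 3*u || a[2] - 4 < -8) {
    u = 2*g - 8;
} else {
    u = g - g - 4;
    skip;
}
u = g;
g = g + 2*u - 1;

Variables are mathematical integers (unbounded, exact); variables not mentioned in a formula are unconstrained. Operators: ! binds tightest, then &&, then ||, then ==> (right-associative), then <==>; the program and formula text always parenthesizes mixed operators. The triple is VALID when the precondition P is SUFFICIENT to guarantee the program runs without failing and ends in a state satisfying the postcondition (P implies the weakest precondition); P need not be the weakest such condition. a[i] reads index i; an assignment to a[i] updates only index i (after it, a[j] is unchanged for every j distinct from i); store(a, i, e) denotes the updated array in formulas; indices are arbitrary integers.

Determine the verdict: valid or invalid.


Working backward. After the program, the postcondition ((3*u - u + 2 != 4 ==> mem[4] - 6 > g + 2) || 2*g + u >= a[g + 2] + 3) && 2*g + 1 <= -1 must hold; in canonical form it is ((2*u != 2 ==> mem[4] > g + 8) || 2*g + u >= a[g + 2] + 3) && 2*g <= -2.
Before g := g + 2*u - 1: ((2*u != 2 ==> mem[4] > g + 2*u + 7) || 2*g + 5*u >= a[g + 2*u + 1] + 5) && 2*g + 4*u <= 0
Before u := g: ((2*g != 2 ==> mem[4] > 3*g + 7) || 7*g >= a[3*g + 1] + 5) && 6*g <= 0
Then branch requires ((2*g != 2 ==> mem[4] > 3*g + 7) || 7*g >= a[3*g + 1] + 5) && 6*g <= 0; else branch requires ((2*g != 2 ==> mem[4] > 3*g + 7) || 7*g >= a[3*g + 1] + 5) && 6*g <= 0.
Before the if: ((3*u != 2 || a[2] < -4) ==> (((2*g != 2 ==> mem[4] > 3*g + 7) || 7*g >= a[3*g + 1] + 5) && 6*g <= 0)) && ((!(3*u != 2 || a[2] < -4)) ==> (((2*g != 2 ==> mem[4] > 3*g + 7) || 7*g >= a[3*g + 1] + 5) && 6*g <= 0))
The weakest precondition is ((3*u != 2 || a[2] < -4) ==> (((2*g != 2 ==> mem[4] > 3*g + 7) || 7*g >= a[3*g + 1] + 5) && 6*g <= 0)) && ((!(3*u != 2 || a[2] < -4)) ==> (((2*g != 2 ==> mem[4] > 3*g + 7) || 7*g >= a[3*g + 1] + 5) && 6*g <= 0)).
Check whether ((3*u != 2 || a[2] < -4) ==> (((2*g != 2 ==> mem[4] > 3*g + 6) || 7*g >= a[3*g + 1] + 5) && 6*g <= 0)) && ((!(3*u != 2 || a[2] < -4)) ==> (((2*g != 2 ==> mem[4] > 3*g + 7) || 7*g >= a[3*g + 1] + 5) && 6*g <= 0)) implies it.
Countermodel: at the initial state a = {[1] = -4, [2] = -4, [4] = -4, elsewhere -4}, g = 0, mem = {[1] = 7, [2] = 7, [4] = 7, elsewhere 7}, u = 0, the precondition holds but the weakest precondition fails.
Answer: invalid


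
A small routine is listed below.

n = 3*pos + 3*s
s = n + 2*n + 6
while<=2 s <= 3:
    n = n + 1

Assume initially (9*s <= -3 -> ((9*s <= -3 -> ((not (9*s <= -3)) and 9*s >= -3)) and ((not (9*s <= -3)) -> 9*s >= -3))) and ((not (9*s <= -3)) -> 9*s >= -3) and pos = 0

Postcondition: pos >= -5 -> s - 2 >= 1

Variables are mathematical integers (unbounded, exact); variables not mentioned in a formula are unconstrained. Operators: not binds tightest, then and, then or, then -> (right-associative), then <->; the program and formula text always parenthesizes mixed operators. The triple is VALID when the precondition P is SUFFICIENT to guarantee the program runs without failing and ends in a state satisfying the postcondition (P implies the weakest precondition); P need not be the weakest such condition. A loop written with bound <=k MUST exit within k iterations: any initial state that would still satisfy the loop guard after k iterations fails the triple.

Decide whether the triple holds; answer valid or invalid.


Working backward. After the program, the postcondition pos >= -5 -> s - 2 >= 1 must hold; in canonical form it is pos >= -5 -> s >= 3.
Before the loop (bound <=2), unroll the exhaustion recursion (WP_0 = exit-now case; WP_j = one more guarded iteration, up to j = 2):
  WP_0: (not (s <= 3)) and (pos >= -5 -> s >= 3)
  WP_1: (s <= 3 -> ((not (s <= 3)) and (pos >= -5 -> s >= 3))) and ((not (s <= 3)) -> (pos >= -5 -> s >= 3))
  WP_2: (s <= 3 -> ((s <= 3 -> ((not (s <= 3)) and (pos >= -5 -> s >= 3))) and ((not (s <= 3)) -> (pos >= -5 -> s >= 3)))) and ((not (s <= 3)) -> (pos >= -5 -> s >= 3))
So before the loop: (s <= 3 -> ((s <= 3 -> ((not (s <= 3)) and (pos >= -5 -> s >= 3))) and ((not (s <= 3)) -> (pos >= -5 -> s >= 3)))) and ((not (s <= 3)) -> (pos >= -5 -> s >= 3))
Before s := n + 2*n + 6: (3*n <= -3 -> ((3*n <= -3 -> ((not (3*n <= -3)) and (pos >= -5 -> 3*n >= -3))) and ((not (3*n <= -3)) -> (pos >= -5 -> 3*n >= -3)))) and ((not (3*n <= -3)) -> (pos >= -5 -> 3*n >= -3))
Before n := 3*pos + 3*s: (9*pos + 9*s <= -3 -> ((9*pos + 9*s <= -3 -> ((not (9*pos + 9*s <= -3)) and (pos >= -5 -> 9*pos + 9*s >= -3))) and ((not (9*pos + 9*s <= -3)) -> (pos >= -5 -> 9*pos + 9*s >= -3)))) and ((not (9*pos + 9*s <= -3)) -> (pos >= -5 -> 9*pos + 9*s >= -3))
The weakest precondition is (9*pos + 9*s <= -3 -> ((9*pos + 9*s <= -3 -> ((not (9*pos + 9*s <= -3)) and (pos >= -5 -> 9*pos + 9*s >= -3))) and ((not (9*pos + 9*s <= -3)) -> (pos >= -5 -> 9*pos + 9*s >= -3)))) and ((not (9*pos + 9*s <= -3)) -> (pos >= -5 -> 9*pos + 9*s >= -3)).
Check whether (9*s <= -3 -> ((9*s <= -3 -> ((not (9*s <= -3)) and 9*s >= -3)) and ((not (9*s <= -3)) -> 9*s >= -3))) and ((not (9*s <= -3)) -> 9*s >= -3) and pos = 0 implies it.
Every state satisfying the precondition satisfies the weakest precondition: the implication holds.
Answer: valid


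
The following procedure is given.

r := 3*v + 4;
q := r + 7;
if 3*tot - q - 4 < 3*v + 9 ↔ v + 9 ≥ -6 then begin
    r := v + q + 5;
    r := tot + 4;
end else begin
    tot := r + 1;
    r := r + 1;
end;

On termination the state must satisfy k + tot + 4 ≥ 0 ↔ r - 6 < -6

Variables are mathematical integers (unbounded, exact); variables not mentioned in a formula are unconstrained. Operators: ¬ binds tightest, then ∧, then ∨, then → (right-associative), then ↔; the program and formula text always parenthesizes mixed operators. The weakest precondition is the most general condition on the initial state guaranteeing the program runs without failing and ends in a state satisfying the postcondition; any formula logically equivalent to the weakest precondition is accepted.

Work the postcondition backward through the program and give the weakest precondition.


Working backward. After the program, the postcondition k + tot + 4 ≥ 0 ↔ r - 6 < -6 must hold; in canonical form it is k + tot ≥ -4 ↔ r < 0.
Then branch requires k + tot ≥ -4 ↔ tot < -4; else branch requires k + r ≥ -5 ↔ r < -1.
Before the if: ((3*tot < q + 3*v + 13 ↔ v ≥ -15) → (k + tot ≥ -4 ↔ tot < -4)) ∧ ((¬(3*tot < q + 3*v + 13 ↔ v ≥ -15)) → (k + r ≥ -5 ↔ r < -1))
Before q := r + 7: ((3*tot < r + 3*v + 20 ↔ v ≥ -15) → (k + tot ≥ -4 ↔ tot < -4)) ∧ ((¬(3*tot < r + 3*v + 20 ↔ v ≥ -15)) → (k + r ≥ -5 ↔ r < -1))
Before r := 3*v + 4: ((3*tot < 6*v + 24 ↔ v ≥ -15) → (k + tot ≥ -4 ↔ tot < -4)) ∧ ((¬(3*tot < 6*v + 24 ↔ v ≥ -15)) → (k + 3*v ≥ -9 ↔ 3*v < -5))
Answer: WP = ((3*tot < 6*v + 24 ↔ v ≥ -15) → (k + tot ≥ -4 ↔ tot < -4)) ∧ ((¬(3*tot < 6*v + 24 ↔ v ≥ -15)) → (k + 3*v ≥ -9 ↔ 3*v < -5))


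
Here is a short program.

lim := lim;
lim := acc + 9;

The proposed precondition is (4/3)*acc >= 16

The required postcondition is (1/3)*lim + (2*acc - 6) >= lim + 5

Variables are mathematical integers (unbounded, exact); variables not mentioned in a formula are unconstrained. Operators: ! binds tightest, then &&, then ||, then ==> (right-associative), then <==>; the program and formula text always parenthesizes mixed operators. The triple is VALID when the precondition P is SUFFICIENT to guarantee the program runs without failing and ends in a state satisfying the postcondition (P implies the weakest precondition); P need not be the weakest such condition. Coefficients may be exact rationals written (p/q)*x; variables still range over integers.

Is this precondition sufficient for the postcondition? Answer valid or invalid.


Working backward. After the program, the postcondition (1/3)*lim + (2*acc - 6) >= lim + 5 must hold; in canonical form it is 2*acc >= (2/3)*lim + 11.
Before lim := acc + 9: (4/3)*acc >= 17
Before lim := lim: (4/3)*acc >= 17
The weakest precondition is (4/3)*acc >= 17.
Check whether (4/3)*acc >= 16 implies it.
Countermodel: at the initial state acc = 12, the precondition holds but the weakest precondition fails.
Answer: invalid


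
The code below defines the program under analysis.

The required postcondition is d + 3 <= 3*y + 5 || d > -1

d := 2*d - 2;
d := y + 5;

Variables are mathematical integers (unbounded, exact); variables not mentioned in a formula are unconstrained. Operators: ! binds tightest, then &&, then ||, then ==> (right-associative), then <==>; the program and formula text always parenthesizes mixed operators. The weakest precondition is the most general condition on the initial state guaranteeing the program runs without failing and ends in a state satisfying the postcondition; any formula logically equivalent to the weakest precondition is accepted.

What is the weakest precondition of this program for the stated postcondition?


Working backward. After the program, the postcondition d + 3 <= 3*y + 5 || d > -1 must hold; in canonical form it is d <= 3*y + 2 || d > -1.
Before d := y + 5: 2*y >= 3 || y > -6
Before d := 2*d - 2: 2*y >= 3 || y > -6
Answer: WP = 2*y >= 3 || y > -6


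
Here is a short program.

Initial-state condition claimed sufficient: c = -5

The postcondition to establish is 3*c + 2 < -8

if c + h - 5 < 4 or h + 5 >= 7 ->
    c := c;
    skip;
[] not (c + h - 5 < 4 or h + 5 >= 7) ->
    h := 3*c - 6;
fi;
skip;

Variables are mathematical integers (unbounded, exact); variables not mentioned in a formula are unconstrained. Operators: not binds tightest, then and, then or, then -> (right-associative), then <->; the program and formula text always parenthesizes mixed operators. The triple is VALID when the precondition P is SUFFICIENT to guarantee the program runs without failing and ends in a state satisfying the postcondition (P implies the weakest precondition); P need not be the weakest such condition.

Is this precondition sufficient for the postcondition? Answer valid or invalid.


Working backward. After the program, the postcondition 3*c + 2 < -8 must hold; in canonical form it is 3*c < -10.
Before skip: 3*c < -10
Then branch requires 3*c < -10; else branch requires 3*c < -10.
Before the if: ((c + h < 9 or h >= 2) -> 3*c < -10) and ((not (c + h < 9 or h >= 2)) -> 3*c < -10)
The weakest precondition is ((c + h < 9 or h >= 2) -> 3*c < -10) and ((not (c + h < 9 or h >= 2)) -> 3*c < -10).
Check whether c = -5 implies it.
Every state satisfying the precondition satisfies the weakest precondition: the implication holds.
Answer: valid


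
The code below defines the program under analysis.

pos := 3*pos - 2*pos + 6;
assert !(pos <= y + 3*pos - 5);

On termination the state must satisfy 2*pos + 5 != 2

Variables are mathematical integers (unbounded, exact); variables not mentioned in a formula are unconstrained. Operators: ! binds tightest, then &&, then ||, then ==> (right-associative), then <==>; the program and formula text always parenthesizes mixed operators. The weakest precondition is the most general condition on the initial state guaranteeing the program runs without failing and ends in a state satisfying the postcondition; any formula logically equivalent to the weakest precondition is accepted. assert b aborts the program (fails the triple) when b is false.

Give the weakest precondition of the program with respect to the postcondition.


Working backward. After the program, the postcondition 2*pos + 5 != 2 must hold; in canonical form it is 2*pos != -3.
Before assert !(pos <= y + 3*pos - 5): (!(2*pos + y >= 5)) && 2*pos != -3
Before pos := 3*pos - 2*pos + 6: (!(2*pos + y >= -7)) && 2*pos != -15
Answer: WP = (!(2*pos + y >= -7)) && 2*pos != -15


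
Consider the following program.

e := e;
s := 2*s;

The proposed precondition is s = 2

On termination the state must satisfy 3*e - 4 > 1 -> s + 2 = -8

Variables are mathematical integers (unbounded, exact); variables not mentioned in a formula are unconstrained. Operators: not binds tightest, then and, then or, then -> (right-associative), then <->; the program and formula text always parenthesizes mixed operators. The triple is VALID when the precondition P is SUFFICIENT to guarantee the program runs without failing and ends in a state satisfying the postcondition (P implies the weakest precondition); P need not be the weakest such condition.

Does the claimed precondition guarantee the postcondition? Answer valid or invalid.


Working backward. After the program, the postcondition 3*e - 4 > 1 -> s + 2 = -8 must hold; in canonical form it is 3*e > 5 -> s = -10.
Before s := 2*s: 3*e > 5 -> 2*s = -10
Before e := e: 3*e > 5 -> 2*s = -10
The weakest precondition is 3*e > 5 -> 2*s = -10.
Check whether s = 2 implies it.
Countermodel: at the initial state e = 2, s = 2, the precondition holds but the weakest precondition fails.
Answer: invalid
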